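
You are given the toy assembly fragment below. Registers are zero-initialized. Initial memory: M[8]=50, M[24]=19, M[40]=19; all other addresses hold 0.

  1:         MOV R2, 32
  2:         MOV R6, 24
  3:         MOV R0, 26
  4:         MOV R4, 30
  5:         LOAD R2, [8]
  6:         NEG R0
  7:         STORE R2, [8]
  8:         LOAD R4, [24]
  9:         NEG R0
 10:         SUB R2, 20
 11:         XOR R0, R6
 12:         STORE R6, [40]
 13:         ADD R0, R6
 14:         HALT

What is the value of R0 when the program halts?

26

MOV R2, 32 → R2=32
MOV R6, 24 → R6=24
MOV R0, 26 → R0=26
MOV R4, 30 → R4=30
LOAD R2, [8] → R2=M[8]=50
NEG R0 → R0=-(26)=-26
STORE R2, [8] → M[8]=50
LOAD R4, [24] → R4=M[24]=19
NEG R0 → R0=-(-26)=26
SUB R2, 20 → R2=50-20=30
XOR R0, R6 → R0=26^24=2
STORE R6, [40] → M[40]=24
ADD R0, R6 → R0=2+24=26
halt.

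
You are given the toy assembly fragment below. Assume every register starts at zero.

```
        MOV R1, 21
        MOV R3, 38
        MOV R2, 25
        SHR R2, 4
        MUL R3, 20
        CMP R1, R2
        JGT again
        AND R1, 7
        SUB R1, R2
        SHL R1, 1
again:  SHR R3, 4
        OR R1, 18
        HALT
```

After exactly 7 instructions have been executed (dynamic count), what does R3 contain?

R1=21
R3=38
R2=25
R2=25>>4=1
R3=38*20=760
CMP R1, R2  (cmp 21,1)
JGT again: taken
After step 7: R3 = 760.

760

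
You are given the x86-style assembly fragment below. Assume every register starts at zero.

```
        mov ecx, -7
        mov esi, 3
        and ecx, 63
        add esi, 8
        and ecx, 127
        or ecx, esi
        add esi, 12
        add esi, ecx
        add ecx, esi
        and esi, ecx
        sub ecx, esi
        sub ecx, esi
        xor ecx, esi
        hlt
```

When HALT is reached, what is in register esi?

after mov ecx, -7: ecx=-7
after mov esi, 3: esi=3
after and ecx, 63: ecx=(-7)&63=57
after add esi, 8: esi=3+8=11
after and ecx, 127: ecx=57&127=57
after or ecx, esi: ecx=57|11=59
after add esi, 12: esi=11+12=23
after add esi, ecx: esi=23+59=82
after add ecx, esi: ecx=59+82=141
after and esi, ecx: esi=82&141=0
after sub ecx, esi: ecx=141-0=141
after sub ecx, esi: ecx=141-0=141
after xor ecx, esi: ecx=141^0=141
halt.

0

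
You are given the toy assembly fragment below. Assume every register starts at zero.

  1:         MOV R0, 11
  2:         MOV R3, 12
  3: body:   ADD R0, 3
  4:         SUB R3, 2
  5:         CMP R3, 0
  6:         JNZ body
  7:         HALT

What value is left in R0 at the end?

MOV R0, 11 → R0=11
MOV R3, 12 → R3=12
ADD R0, 3 → R0=11+3=14
SUB R3, 2 → R3=12-2=10
CMP R3, 0  (cmp 10,0)
JNZ body: taken
ADD R0, 3 → R0=14+3=17
SUB R3, 2 → R3=10-2=8
CMP R3, 0  (cmp 8,0)
JNZ body: taken
ADD R0, 3 → R0=17+3=20
SUB R3, 2 → R3=8-2=6
CMP R3, 0  (cmp 6,0)
JNZ body: taken
ADD R0, 3 → R0=20+3=23
SUB R3, 2 → R3=6-2=4
CMP R3, 0  (cmp 4,0)
JNZ body: taken
ADD R0, 3 → R0=23+3=26
SUB R3, 2 → R3=4-2=2
CMP R3, 0  (cmp 2,0)
JNZ body: taken
ADD R0, 3 → R0=26+3=29
SUB R3, 2 → R3=2-2=0
CMP R3, 0  (cmp 0,0)
JNZ body: not taken
halt.

29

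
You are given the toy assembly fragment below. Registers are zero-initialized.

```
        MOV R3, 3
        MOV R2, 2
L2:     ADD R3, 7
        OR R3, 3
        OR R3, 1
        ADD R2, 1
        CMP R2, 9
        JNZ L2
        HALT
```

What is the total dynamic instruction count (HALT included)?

45

R3=3
R2=2
R3=3+7=10
R3=10|3=11
R3=11|1=11
R2=2+1=3
CMP R2, 9  (cmp 3,9)
JNZ L2: taken
R3=11+7=18
R3=18|3=19
R3=19|1=19
R2=3+1=4
CMP R2, 9  (cmp 4,9)
JNZ L2: taken
R3=19+7=26
R3=26|3=27
R3=27|1=27
R2=4+1=5
CMP R2, 9  (cmp 5,9)
JNZ L2: taken
R3=27+7=34
R3=34|3=35
R3=35|1=35
R2=5+1=6
CMP R2, 9  (cmp 6,9)
JNZ L2: taken
R3=35+7=42
R3=42|3=43
R3=43|1=43
R2=6+1=7
CMP R2, 9  (cmp 7,9)
JNZ L2: taken
R3=43+7=50
R3=50|3=51
R3=51|1=51
R2=7+1=8
CMP R2, 9  (cmp 8,9)
JNZ L2: taken
R3=51+7=58
R3=58|3=59
R3=59|1=59
R2=8+1=9
CMP R2, 9  (cmp 9,9)
JNZ L2: not taken
halt.
Total executed instructions: 45.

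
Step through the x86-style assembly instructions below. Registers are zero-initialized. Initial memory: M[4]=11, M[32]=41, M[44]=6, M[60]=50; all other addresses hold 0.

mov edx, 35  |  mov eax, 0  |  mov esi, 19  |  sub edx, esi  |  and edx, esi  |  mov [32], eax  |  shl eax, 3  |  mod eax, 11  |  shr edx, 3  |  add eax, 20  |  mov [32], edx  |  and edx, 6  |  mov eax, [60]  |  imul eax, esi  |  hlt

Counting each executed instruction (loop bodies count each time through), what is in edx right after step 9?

2

mov edx, 35 → edx=35
mov eax, 0 → eax=0
mov esi, 19 → esi=19
sub edx, esi → edx=35-19=16
and edx, esi → edx=16&19=16
mov [32], eax → M[32]=0
shl eax, 3 → eax=0<<3=0
mod eax, 11 → eax=0%11=0
shr edx, 3 → edx=16>>3=2
After step 9: edx = 2.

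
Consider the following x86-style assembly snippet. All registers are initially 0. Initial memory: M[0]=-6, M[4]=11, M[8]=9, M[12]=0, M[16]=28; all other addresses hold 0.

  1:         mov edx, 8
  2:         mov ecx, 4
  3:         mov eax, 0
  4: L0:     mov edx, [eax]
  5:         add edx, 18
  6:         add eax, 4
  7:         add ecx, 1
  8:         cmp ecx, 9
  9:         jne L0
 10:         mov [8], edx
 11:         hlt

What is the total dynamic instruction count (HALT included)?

35

after mov edx, 8: edx=8
after mov ecx, 4: ecx=4
after mov eax, 0: eax=0
after mov edx, [eax]: edx=M[0]=-6
after add edx, 18: edx=(-6)+18=12
after add eax, 4: eax=0+4=4
after add ecx, 1: ecx=4+1=5
cmp ecx, 9  (cmp 5,9)
jne L0: taken
after mov edx, [eax]: edx=M[4]=11
after add edx, 18: edx=11+18=29
after add eax, 4: eax=4+4=8
after add ecx, 1: ecx=5+1=6
cmp ecx, 9  (cmp 6,9)
jne L0: taken
after mov edx, [eax]: edx=M[8]=9
after add edx, 18: edx=9+18=27
after add eax, 4: eax=8+4=12
after add ecx, 1: ecx=6+1=7
cmp ecx, 9  (cmp 7,9)
jne L0: taken
after mov edx, [eax]: edx=M[12]=0
after add edx, 18: edx=0+18=18
after add eax, 4: eax=12+4=16
after add ecx, 1: ecx=7+1=8
cmp ecx, 9  (cmp 8,9)
jne L0: taken
after mov edx, [eax]: edx=M[16]=28
after add edx, 18: edx=28+18=46
after add eax, 4: eax=16+4=20
after add ecx, 1: ecx=8+1=9
cmp ecx, 9  (cmp 9,9)
jne L0: not taken
mov [8], edx → M[8]=46
halt.
Total executed instructions: 35.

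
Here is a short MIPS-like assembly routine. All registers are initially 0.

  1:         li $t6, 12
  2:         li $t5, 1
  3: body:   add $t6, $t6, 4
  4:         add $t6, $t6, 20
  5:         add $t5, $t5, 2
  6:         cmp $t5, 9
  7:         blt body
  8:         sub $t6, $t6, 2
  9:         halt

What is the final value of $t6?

li $t6, 12 → $t6=12
li $t5, 1 → $t5=1
add $t6, $t6, 4 → $t6=12+4=16
add $t6, $t6, 20 → $t6=16+20=36
add $t5, $t5, 2 → $t5=1+2=3
cmp $t5, 9  (cmp 3,9)
blt body: taken
add $t6, $t6, 4 → $t6=36+4=40
add $t6, $t6, 20 → $t6=40+20=60
add $t5, $t5, 2 → $t5=3+2=5
cmp $t5, 9  (cmp 5,9)
blt body: taken
add $t6, $t6, 4 → $t6=60+4=64
add $t6, $t6, 20 → $t6=64+20=84
add $t5, $t5, 2 → $t5=5+2=7
cmp $t5, 9  (cmp 7,9)
blt body: taken
add $t6, $t6, 4 → $t6=84+4=88
add $t6, $t6, 20 → $t6=88+20=108
add $t5, $t5, 2 → $t5=7+2=9
cmp $t5, 9  (cmp 9,9)
blt body: not taken
sub $t6, $t6, 2 → $t6=108-2=106
halt.

106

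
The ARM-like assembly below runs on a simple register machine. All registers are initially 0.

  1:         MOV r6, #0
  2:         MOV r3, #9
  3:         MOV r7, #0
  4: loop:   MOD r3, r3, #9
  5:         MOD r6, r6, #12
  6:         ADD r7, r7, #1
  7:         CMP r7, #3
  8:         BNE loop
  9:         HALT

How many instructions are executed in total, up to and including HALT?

19

MOV r6, #0 → r6=0
MOV r3, #9 → r3=9
MOV r7, #0 → r7=0
MOD r3, r3, #9 → r3=9%9=0
MOD r6, r6, #12 → r6=0%12=0
ADD r7, r7, #1 → r7=0+1=1
CMP r7, #3  (cmp 1,3)
BNE loop: taken
MOD r3, r3, #9 → r3=0%9=0
MOD r6, r6, #12 → r6=0%12=0
ADD r7, r7, #1 → r7=1+1=2
CMP r7, #3  (cmp 2,3)
BNE loop: taken
MOD r3, r3, #9 → r3=0%9=0
MOD r6, r6, #12 → r6=0%12=0
ADD r7, r7, #1 → r7=2+1=3
CMP r7, #3  (cmp 3,3)
BNE loop: not taken
halt.
Total executed instructions: 19.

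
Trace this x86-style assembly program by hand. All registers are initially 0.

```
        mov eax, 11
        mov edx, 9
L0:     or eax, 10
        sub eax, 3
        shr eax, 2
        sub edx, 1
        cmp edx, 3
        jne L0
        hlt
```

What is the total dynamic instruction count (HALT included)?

39

after mov eax, 11: eax=11
after mov edx, 9: edx=9
after or eax, 10: eax=11|10=11
after sub eax, 3: eax=11-3=8
after shr eax, 2: eax=8>>2=2
after sub edx, 1: edx=9-1=8
cmp edx, 3  (cmp 8,3)
jne L0: taken
after or eax, 10: eax=2|10=10
after sub eax, 3: eax=10-3=7
after shr eax, 2: eax=7>>2=1
after sub edx, 1: edx=8-1=7
cmp edx, 3  (cmp 7,3)
jne L0: taken
after or eax, 10: eax=1|10=11
after sub eax, 3: eax=11-3=8
after shr eax, 2: eax=8>>2=2
after sub edx, 1: edx=7-1=6
cmp edx, 3  (cmp 6,3)
jne L0: taken
after or eax, 10: eax=2|10=10
after sub eax, 3: eax=10-3=7
after shr eax, 2: eax=7>>2=1
after sub edx, 1: edx=6-1=5
cmp edx, 3  (cmp 5,3)
jne L0: taken
after or eax, 10: eax=1|10=11
after sub eax, 3: eax=11-3=8
after shr eax, 2: eax=8>>2=2
after sub edx, 1: edx=5-1=4
cmp edx, 3  (cmp 4,3)
jne L0: taken
after or eax, 10: eax=2|10=10
after sub eax, 3: eax=10-3=7
after shr eax, 2: eax=7>>2=1
after sub edx, 1: edx=4-1=3
cmp edx, 3  (cmp 3,3)
jne L0: not taken
halt.
Total executed instructions: 39.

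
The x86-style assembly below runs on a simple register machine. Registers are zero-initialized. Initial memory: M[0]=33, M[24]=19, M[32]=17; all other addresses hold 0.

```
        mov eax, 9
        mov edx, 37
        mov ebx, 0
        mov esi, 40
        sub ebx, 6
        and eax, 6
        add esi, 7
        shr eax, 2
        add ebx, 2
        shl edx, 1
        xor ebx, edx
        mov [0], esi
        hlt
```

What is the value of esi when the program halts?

after mov eax, 9: eax=9
after mov edx, 37: edx=37
after mov ebx, 0: ebx=0
after mov esi, 40: esi=40
after sub ebx, 6: ebx=0-6=-6
after and eax, 6: eax=9&6=0
after add esi, 7: esi=40+7=47
after shr eax, 2: eax=0>>2=0
after add ebx, 2: ebx=(-6)+2=-4
after shl edx, 1: edx=37<<1=74
after xor ebx, edx: ebx=(-4)^74=-74
mov [0], esi → M[0]=47
halt.

47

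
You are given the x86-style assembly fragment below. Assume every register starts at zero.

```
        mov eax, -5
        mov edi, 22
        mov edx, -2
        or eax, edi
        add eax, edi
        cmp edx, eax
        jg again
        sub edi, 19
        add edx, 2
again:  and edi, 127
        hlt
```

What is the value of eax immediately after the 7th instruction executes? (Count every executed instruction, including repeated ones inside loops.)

after mov eax, -5: eax=-5
after mov edi, 22: edi=22
after mov edx, -2: edx=-2
after or eax, edi: eax=(-5)|22=-1
after add eax, edi: eax=(-1)+22=21
cmp edx, eax  (cmp -2,21)
jg again: not taken
After step 7: eax = 21.

21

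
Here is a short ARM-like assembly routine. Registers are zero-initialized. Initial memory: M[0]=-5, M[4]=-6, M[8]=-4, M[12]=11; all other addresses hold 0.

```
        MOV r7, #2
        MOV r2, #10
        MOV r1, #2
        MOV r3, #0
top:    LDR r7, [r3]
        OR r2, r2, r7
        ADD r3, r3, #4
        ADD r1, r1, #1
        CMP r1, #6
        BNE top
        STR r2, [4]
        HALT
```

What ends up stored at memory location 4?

MOV r7, #2 → r7=2
MOV r2, #10 → r2=10
MOV r1, #2 → r1=2
MOV r3, #0 → r3=0
LDR r7, [r3] → r7=M[0]=-5
OR r2, r2, r7 → r2=10|(-5)=-5
ADD r3, r3, #4 → r3=0+4=4
ADD r1, r1, #1 → r1=2+1=3
CMP r1, #6  (cmp 3,6)
BNE top: taken
LDR r7, [r3] → r7=M[4]=-6
OR r2, r2, r7 → r2=(-5)|(-6)=-5
ADD r3, r3, #4 → r3=4+4=8
ADD r1, r1, #1 → r1=3+1=4
CMP r1, #6  (cmp 4,6)
BNE top: taken
LDR r7, [r3] → r7=M[8]=-4
OR r2, r2, r7 → r2=(-5)|(-4)=-1
ADD r3, r3, #4 → r3=8+4=12
ADD r1, r1, #1 → r1=4+1=5
CMP r1, #6  (cmp 5,6)
BNE top: taken
LDR r7, [r3] → r7=M[12]=11
OR r2, r2, r7 → r2=(-1)|11=-1
ADD r3, r3, #4 → r3=12+4=16
ADD r1, r1, #1 → r1=5+1=6
CMP r1, #6  (cmp 6,6)
BNE top: not taken
STR r2, [4] → M[4]=-1
halt.

-1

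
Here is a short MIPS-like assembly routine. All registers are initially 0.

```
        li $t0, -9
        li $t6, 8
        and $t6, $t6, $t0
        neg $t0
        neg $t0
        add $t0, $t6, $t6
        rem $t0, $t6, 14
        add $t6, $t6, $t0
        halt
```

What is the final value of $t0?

0

after li $t0, -9: $t0=-9
after li $t6, 8: $t6=8
after and $t6, $t6, $t0: $t6=8&(-9)=0
after neg $t0: $t0=-(-9)=9
after neg $t0: $t0=-(9)=-9
after add $t0, $t6, $t6: $t0=0+0=0
after rem $t0, $t6, 14: $t0=0%14=0
after add $t6, $t6, $t0: $t6=0+0=0
halt.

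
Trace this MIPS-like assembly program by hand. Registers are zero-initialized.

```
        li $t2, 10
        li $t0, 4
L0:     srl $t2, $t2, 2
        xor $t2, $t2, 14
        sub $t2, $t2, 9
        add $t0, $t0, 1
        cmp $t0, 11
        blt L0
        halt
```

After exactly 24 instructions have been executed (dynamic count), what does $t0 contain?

$t2=10
$t0=4
$t2=10>>2=2
$t2=2^14=12
$t2=12-9=3
$t0=4+1=5
cmp $t0, 11  (cmp 5,11)
blt L0: taken
$t2=3>>2=0
$t2=0^14=14
$t2=14-9=5
$t0=5+1=6
cmp $t0, 11  (cmp 6,11)
blt L0: taken
$t2=5>>2=1
$t2=1^14=15
$t2=15-9=6
$t0=6+1=7
cmp $t0, 11  (cmp 7,11)
blt L0: taken
$t2=6>>2=1
$t2=1^14=15
$t2=15-9=6
$t0=7+1=8
After step 24: $t0 = 8.

8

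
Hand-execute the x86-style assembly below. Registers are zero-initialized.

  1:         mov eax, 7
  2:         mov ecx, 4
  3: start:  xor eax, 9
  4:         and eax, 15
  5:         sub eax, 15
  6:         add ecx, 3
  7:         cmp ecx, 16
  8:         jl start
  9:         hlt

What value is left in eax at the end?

-9

mov eax, 7 → eax=7
mov ecx, 4 → ecx=4
xor eax, 9 → eax=7^9=14
and eax, 15 → eax=14&15=14
sub eax, 15 → eax=14-15=-1
add ecx, 3 → ecx=4+3=7
cmp ecx, 16  (cmp 7,16)
jl start: taken
xor eax, 9 → eax=(-1)^9=-10
and eax, 15 → eax=(-10)&15=6
sub eax, 15 → eax=6-15=-9
add ecx, 3 → ecx=7+3=10
cmp ecx, 16  (cmp 10,16)
jl start: taken
xor eax, 9 → eax=(-9)^9=-2
and eax, 15 → eax=(-2)&15=14
sub eax, 15 → eax=14-15=-1
add ecx, 3 → ecx=10+3=13
cmp ecx, 16  (cmp 13,16)
jl start: taken
xor eax, 9 → eax=(-1)^9=-10
and eax, 15 → eax=(-10)&15=6
sub eax, 15 → eax=6-15=-9
add ecx, 3 → ecx=13+3=16
cmp ecx, 16  (cmp 16,16)
jl start: not taken
halt.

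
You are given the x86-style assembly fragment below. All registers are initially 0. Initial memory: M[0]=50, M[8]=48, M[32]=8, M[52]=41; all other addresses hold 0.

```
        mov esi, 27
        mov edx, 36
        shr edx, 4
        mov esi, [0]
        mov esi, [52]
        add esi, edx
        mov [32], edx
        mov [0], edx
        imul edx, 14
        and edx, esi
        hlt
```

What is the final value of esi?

43

after mov esi, 27: esi=27
after mov edx, 36: edx=36
after shr edx, 4: edx=36>>4=2
after mov esi, [0]: esi=M[0]=50
after mov esi, [52]: esi=M[52]=41
after add esi, edx: esi=41+2=43
mov [32], edx → M[32]=2
mov [0], edx → M[0]=2
after imul edx, 14: edx=2*14=28
after and edx, esi: edx=28&43=8
halt.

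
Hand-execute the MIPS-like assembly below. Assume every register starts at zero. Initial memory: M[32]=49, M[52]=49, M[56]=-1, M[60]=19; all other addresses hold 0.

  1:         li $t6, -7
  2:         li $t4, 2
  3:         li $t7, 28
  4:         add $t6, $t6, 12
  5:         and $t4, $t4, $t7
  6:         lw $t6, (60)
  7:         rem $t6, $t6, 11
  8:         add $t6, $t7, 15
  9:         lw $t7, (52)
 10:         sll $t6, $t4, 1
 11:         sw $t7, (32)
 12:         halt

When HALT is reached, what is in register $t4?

$t6=-7
$t4=2
$t7=28
$t6=(-7)+12=5
$t4=2&28=0
$t6=M[60]=19
$t6=19%11=8
$t6=28+15=43
$t7=M[52]=49
$t6=0<<1=0
sw $t7, (32) → M[32]=49
halt.

0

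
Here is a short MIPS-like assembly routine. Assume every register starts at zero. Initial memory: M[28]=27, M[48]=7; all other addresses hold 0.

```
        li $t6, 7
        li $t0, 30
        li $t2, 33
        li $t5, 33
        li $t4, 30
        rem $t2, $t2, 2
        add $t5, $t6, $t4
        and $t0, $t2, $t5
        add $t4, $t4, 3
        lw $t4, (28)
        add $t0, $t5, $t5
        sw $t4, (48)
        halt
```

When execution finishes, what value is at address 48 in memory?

after li $t6, 7: $t6=7
after li $t0, 30: $t0=30
after li $t2, 33: $t2=33
after li $t5, 33: $t5=33
after li $t4, 30: $t4=30
after rem $t2, $t2, 2: $t2=33%2=1
after add $t5, $t6, $t4: $t5=7+30=37
after and $t0, $t2, $t5: $t0=1&37=1
after add $t4, $t4, 3: $t4=30+3=33
after lw $t4, (28): $t4=M[28]=27
after add $t0, $t5, $t5: $t0=37+37=74
sw $t4, (48) → M[48]=27
halt.

27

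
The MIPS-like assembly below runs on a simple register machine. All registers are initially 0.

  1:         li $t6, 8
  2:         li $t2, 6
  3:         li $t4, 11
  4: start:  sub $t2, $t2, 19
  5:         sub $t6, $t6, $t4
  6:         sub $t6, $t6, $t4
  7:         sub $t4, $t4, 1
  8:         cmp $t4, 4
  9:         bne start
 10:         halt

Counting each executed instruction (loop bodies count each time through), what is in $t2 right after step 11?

$t6=8
$t2=6
$t4=11
$t2=6-19=-13
$t6=8-11=-3
$t6=(-3)-11=-14
$t4=11-1=10
cmp $t4, 4  (cmp 10,4)
bne start: taken
$t2=(-13)-19=-32
$t6=(-14)-10=-24
After step 11: $t2 = -32.

-32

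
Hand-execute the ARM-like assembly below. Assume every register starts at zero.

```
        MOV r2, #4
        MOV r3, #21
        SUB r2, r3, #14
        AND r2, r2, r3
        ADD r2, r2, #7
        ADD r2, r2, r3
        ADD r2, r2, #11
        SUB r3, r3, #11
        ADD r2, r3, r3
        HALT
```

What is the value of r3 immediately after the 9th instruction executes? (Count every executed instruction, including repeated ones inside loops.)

MOV r2, #4 → r2=4
MOV r3, #21 → r3=21
SUB r2, r3, #14 → r2=21-14=7
AND r2, r2, r3 → r2=7&21=5
ADD r2, r2, #7 → r2=5+7=12
ADD r2, r2, r3 → r2=12+21=33
ADD r2, r2, #11 → r2=33+11=44
SUB r3, r3, #11 → r3=21-11=10
ADD r2, r3, r3 → r2=10+10=20
After step 9: r3 = 10.

10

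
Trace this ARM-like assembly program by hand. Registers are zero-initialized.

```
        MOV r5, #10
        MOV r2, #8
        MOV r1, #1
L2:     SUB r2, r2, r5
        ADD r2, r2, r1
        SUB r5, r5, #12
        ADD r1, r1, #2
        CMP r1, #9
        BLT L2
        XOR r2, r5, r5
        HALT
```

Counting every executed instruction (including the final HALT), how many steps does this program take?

29

r5=10
r2=8
r1=1
r2=8-10=-2
r2=(-2)+1=-1
r5=10-12=-2
r1=1+2=3
CMP r1, #9  (cmp 3,9)
BLT L2: taken
r2=(-1)-(-2)=1
r2=1+3=4
r5=(-2)-12=-14
r1=3+2=5
CMP r1, #9  (cmp 5,9)
BLT L2: taken
r2=4-(-14)=18
r2=18+5=23
r5=(-14)-12=-26
r1=5+2=7
CMP r1, #9  (cmp 7,9)
BLT L2: taken
r2=23-(-26)=49
r2=49+7=56
r5=(-26)-12=-38
r1=7+2=9
CMP r1, #9  (cmp 9,9)
BLT L2: not taken
r2=(-38)^(-38)=0
halt.
Total executed instructions: 29.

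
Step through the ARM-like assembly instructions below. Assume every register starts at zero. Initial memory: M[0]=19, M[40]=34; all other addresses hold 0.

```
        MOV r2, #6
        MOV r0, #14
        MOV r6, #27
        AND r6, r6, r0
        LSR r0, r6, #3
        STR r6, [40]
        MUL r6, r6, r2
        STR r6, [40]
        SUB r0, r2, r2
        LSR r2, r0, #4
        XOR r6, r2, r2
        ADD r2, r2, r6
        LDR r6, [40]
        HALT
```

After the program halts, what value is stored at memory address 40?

60

after MOV r2, #6: r2=6
after MOV r0, #14: r0=14
after MOV r6, #27: r6=27
after AND r6, r6, r0: r6=27&14=10
after LSR r0, r6, #3: r0=10>>3=1
STR r6, [40] → M[40]=10
after MUL r6, r6, r2: r6=10*6=60
STR r6, [40] → M[40]=60
after SUB r0, r2, r2: r0=6-6=0
after LSR r2, r0, #4: r2=0>>4=0
after XOR r6, r2, r2: r6=0^0=0
after ADD r2, r2, r6: r2=0+0=0
after LDR r6, [40]: r6=M[40]=60
halt.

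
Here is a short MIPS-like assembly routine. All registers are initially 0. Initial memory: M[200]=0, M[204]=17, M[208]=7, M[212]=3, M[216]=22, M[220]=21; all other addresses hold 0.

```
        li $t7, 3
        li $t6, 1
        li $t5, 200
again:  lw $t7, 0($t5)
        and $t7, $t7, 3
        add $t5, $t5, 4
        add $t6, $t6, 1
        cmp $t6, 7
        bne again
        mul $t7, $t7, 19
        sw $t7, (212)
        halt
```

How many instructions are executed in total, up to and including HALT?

42

after li $t7, 3: $t7=3
after li $t6, 1: $t6=1
after li $t5, 200: $t5=200
after lw $t7, 0($t5): $t7=M[200]=0
after and $t7, $t7, 3: $t7=0&3=0
after add $t5, $t5, 4: $t5=200+4=204
after add $t6, $t6, 1: $t6=1+1=2
cmp $t6, 7  (cmp 2,7)
bne again: taken
after lw $t7, 0($t5): $t7=M[204]=17
after and $t7, $t7, 3: $t7=17&3=1
after add $t5, $t5, 4: $t5=204+4=208
after add $t6, $t6, 1: $t6=2+1=3
cmp $t6, 7  (cmp 3,7)
bne again: taken
after lw $t7, 0($t5): $t7=M[208]=7
after and $t7, $t7, 3: $t7=7&3=3
after add $t5, $t5, 4: $t5=208+4=212
after add $t6, $t6, 1: $t6=3+1=4
cmp $t6, 7  (cmp 4,7)
bne again: taken
after lw $t7, 0($t5): $t7=M[212]=3
after and $t7, $t7, 3: $t7=3&3=3
after add $t5, $t5, 4: $t5=212+4=216
after add $t6, $t6, 1: $t6=4+1=5
cmp $t6, 7  (cmp 5,7)
bne again: taken
after lw $t7, 0($t5): $t7=M[216]=22
after and $t7, $t7, 3: $t7=22&3=2
after add $t5, $t5, 4: $t5=216+4=220
after add $t6, $t6, 1: $t6=5+1=6
cmp $t6, 7  (cmp 6,7)
bne again: taken
after lw $t7, 0($t5): $t7=M[220]=21
after and $t7, $t7, 3: $t7=21&3=1
after add $t5, $t5, 4: $t5=220+4=224
after add $t6, $t6, 1: $t6=6+1=7
cmp $t6, 7  (cmp 7,7)
bne again: not taken
after mul $t7, $t7, 19: $t7=1*19=19
sw $t7, (212) → M[212]=19
halt.
Total executed instructions: 42.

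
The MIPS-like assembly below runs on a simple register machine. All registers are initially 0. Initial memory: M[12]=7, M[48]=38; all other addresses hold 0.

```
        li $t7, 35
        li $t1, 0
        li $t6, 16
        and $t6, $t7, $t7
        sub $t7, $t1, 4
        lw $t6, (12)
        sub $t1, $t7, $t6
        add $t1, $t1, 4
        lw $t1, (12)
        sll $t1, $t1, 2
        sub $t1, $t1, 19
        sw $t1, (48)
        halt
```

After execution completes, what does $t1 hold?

after li $t7, 35: $t7=35
after li $t1, 0: $t1=0
after li $t6, 16: $t6=16
after and $t6, $t7, $t7: $t6=35&35=35
after sub $t7, $t1, 4: $t7=0-4=-4
after lw $t6, (12): $t6=M[12]=7
after sub $t1, $t7, $t6: $t1=(-4)-7=-11
after add $t1, $t1, 4: $t1=(-11)+4=-7
after lw $t1, (12): $t1=M[12]=7
after sll $t1, $t1, 2: $t1=7<<2=28
after sub $t1, $t1, 19: $t1=28-19=9
sw $t1, (48) → M[48]=9
halt.

9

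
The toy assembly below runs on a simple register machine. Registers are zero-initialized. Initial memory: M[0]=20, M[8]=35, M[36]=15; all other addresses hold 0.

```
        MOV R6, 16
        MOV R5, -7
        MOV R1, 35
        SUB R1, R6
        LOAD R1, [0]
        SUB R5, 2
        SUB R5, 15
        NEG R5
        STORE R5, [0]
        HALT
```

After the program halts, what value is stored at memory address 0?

R6=16
R5=-7
R1=35
R1=35-16=19
R1=M[0]=20
R5=(-7)-2=-9
R5=(-9)-15=-24
R5=-(-24)=24
STORE R5, [0] → M[0]=24
halt.

24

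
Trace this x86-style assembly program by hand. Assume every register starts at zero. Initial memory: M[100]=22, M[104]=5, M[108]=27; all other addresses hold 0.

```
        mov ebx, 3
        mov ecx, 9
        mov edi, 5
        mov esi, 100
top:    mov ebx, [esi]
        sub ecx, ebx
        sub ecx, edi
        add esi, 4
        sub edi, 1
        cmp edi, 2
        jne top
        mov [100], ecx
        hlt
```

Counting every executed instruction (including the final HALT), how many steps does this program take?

mov ebx, 3 → ebx=3
mov ecx, 9 → ecx=9
mov edi, 5 → edi=5
mov esi, 100 → esi=100
mov ebx, [esi] → ebx=M[100]=22
sub ecx, ebx → ecx=9-22=-13
sub ecx, edi → ecx=(-13)-5=-18
add esi, 4 → esi=100+4=104
sub edi, 1 → edi=5-1=4
cmp edi, 2  (cmp 4,2)
jne top: taken
mov ebx, [esi] → ebx=M[104]=5
sub ecx, ebx → ecx=(-18)-5=-23
sub ecx, edi → ecx=(-23)-4=-27
add esi, 4 → esi=104+4=108
sub edi, 1 → edi=4-1=3
cmp edi, 2  (cmp 3,2)
jne top: taken
mov ebx, [esi] → ebx=M[108]=27
sub ecx, ebx → ecx=(-27)-27=-54
sub ecx, edi → ecx=(-54)-3=-57
add esi, 4 → esi=108+4=112
sub edi, 1 → edi=3-1=2
cmp edi, 2  (cmp 2,2)
jne top: not taken
mov [100], ecx → M[100]=-57
halt.
Total executed instructions: 27.

27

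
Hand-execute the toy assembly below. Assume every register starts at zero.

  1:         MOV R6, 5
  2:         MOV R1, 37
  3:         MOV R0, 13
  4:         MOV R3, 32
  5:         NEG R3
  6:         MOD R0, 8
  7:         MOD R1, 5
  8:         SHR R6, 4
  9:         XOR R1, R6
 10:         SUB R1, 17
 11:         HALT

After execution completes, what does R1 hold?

R6=5
R1=37
R0=13
R3=32
R3=-(32)=-32
R0=13%8=5
R1=37%5=2
R6=5>>4=0
R1=2^0=2
R1=2-17=-15
halt.

-15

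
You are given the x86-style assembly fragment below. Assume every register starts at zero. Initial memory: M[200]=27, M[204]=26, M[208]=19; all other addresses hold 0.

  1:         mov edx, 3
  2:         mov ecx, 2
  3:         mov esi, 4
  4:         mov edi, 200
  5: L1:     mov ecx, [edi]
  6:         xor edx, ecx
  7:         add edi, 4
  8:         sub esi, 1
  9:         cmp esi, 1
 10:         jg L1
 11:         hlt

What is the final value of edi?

212

after mov edx, 3: edx=3
after mov ecx, 2: ecx=2
after mov esi, 4: esi=4
after mov edi, 200: edi=200
after mov ecx, [edi]: ecx=M[200]=27
after xor edx, ecx: edx=3^27=24
after add edi, 4: edi=200+4=204
after sub esi, 1: esi=4-1=3
cmp esi, 1  (cmp 3,1)
jg L1: taken
after mov ecx, [edi]: ecx=M[204]=26
after xor edx, ecx: edx=24^26=2
after add edi, 4: edi=204+4=208
after sub esi, 1: esi=3-1=2
cmp esi, 1  (cmp 2,1)
jg L1: taken
after mov ecx, [edi]: ecx=M[208]=19
after xor edx, ecx: edx=2^19=17
after add edi, 4: edi=208+4=212
after sub esi, 1: esi=2-1=1
cmp esi, 1  (cmp 1,1)
jg L1: not taken
halt.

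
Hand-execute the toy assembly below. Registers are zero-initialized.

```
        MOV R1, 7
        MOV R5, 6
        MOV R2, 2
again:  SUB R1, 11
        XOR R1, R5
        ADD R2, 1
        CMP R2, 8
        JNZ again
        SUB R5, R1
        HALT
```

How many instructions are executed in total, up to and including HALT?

35

after MOV R1, 7: R1=7
after MOV R5, 6: R5=6
after MOV R2, 2: R2=2
after SUB R1, 11: R1=7-11=-4
after XOR R1, R5: R1=(-4)^6=-6
after ADD R2, 1: R2=2+1=3
CMP R2, 8  (cmp 3,8)
JNZ again: taken
after SUB R1, 11: R1=(-6)-11=-17
after XOR R1, R5: R1=(-17)^6=-23
after ADD R2, 1: R2=3+1=4
CMP R2, 8  (cmp 4,8)
JNZ again: taken
after SUB R1, 11: R1=(-23)-11=-34
after XOR R1, R5: R1=(-34)^6=-40
after ADD R2, 1: R2=4+1=5
CMP R2, 8  (cmp 5,8)
JNZ again: taken
after SUB R1, 11: R1=(-40)-11=-51
after XOR R1, R5: R1=(-51)^6=-53
after ADD R2, 1: R2=5+1=6
CMP R2, 8  (cmp 6,8)
JNZ again: taken
after SUB R1, 11: R1=(-53)-11=-64
after XOR R1, R5: R1=(-64)^6=-58
after ADD R2, 1: R2=6+1=7
CMP R2, 8  (cmp 7,8)
JNZ again: taken
after SUB R1, 11: R1=(-58)-11=-69
after XOR R1, R5: R1=(-69)^6=-67
after ADD R2, 1: R2=7+1=8
CMP R2, 8  (cmp 8,8)
JNZ again: not taken
after SUB R5, R1: R5=6-(-67)=73
halt.
Total executed instructions: 35.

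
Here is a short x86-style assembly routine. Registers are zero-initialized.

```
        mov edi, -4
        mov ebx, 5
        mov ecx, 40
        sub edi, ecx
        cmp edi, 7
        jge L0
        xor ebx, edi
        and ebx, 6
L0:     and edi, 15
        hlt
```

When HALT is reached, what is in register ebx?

0

after mov edi, -4: edi=-4
after mov ebx, 5: ebx=5
after mov ecx, 40: ecx=40
after sub edi, ecx: edi=(-4)-40=-44
cmp edi, 7  (cmp -44,7)
jge L0: not taken
after xor ebx, edi: ebx=5^(-44)=-47
after and ebx, 6: ebx=(-47)&6=0
after and edi, 15: edi=(-44)&15=4
halt.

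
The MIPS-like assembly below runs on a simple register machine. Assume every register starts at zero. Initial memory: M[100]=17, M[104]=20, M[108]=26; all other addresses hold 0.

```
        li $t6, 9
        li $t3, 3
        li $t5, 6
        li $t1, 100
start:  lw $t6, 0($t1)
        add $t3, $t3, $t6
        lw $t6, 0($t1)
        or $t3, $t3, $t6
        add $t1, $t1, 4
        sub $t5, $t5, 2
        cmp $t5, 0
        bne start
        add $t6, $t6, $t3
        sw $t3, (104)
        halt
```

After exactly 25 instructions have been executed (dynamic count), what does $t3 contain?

after li $t6, 9: $t6=9
after li $t3, 3: $t3=3
after li $t5, 6: $t5=6
after li $t1, 100: $t1=100
after lw $t6, 0($t1): $t6=M[100]=17
after add $t3, $t3, $t6: $t3=3+17=20
after lw $t6, 0($t1): $t6=M[100]=17
after or $t3, $t3, $t6: $t3=20|17=21
after add $t1, $t1, 4: $t1=100+4=104
after sub $t5, $t5, 2: $t5=6-2=4
cmp $t5, 0  (cmp 4,0)
bne start: taken
after lw $t6, 0($t1): $t6=M[104]=20
after add $t3, $t3, $t6: $t3=21+20=41
after lw $t6, 0($t1): $t6=M[104]=20
after or $t3, $t3, $t6: $t3=41|20=61
after add $t1, $t1, 4: $t1=104+4=108
after sub $t5, $t5, 2: $t5=4-2=2
cmp $t5, 0  (cmp 2,0)
bne start: taken
after lw $t6, 0($t1): $t6=M[108]=26
after add $t3, $t3, $t6: $t3=61+26=87
after lw $t6, 0($t1): $t6=M[108]=26
after or $t3, $t3, $t6: $t3=87|26=95
after add $t1, $t1, 4: $t1=108+4=112
After step 25: $t3 = 95.

95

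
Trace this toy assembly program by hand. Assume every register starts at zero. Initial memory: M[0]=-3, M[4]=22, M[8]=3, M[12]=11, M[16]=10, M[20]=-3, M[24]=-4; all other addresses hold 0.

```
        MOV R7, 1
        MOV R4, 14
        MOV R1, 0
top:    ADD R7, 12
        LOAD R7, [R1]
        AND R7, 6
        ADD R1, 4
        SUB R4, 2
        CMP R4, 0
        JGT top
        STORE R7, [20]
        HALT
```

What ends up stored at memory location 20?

4

R7=1
R4=14
R1=0
R7=1+12=13
R7=M[0]=-3
R7=(-3)&6=4
R1=0+4=4
R4=14-2=12
CMP R4, 0  (cmp 12,0)
JGT top: taken
R7=4+12=16
R7=M[4]=22
R7=22&6=6
R1=4+4=8
R4=12-2=10
CMP R4, 0  (cmp 10,0)
JGT top: taken
R7=6+12=18
R7=M[8]=3
R7=3&6=2
R1=8+4=12
R4=10-2=8
CMP R4, 0  (cmp 8,0)
JGT top: taken
R7=2+12=14
R7=M[12]=11
R7=11&6=2
R1=12+4=16
R4=8-2=6
CMP R4, 0  (cmp 6,0)
JGT top: taken
R7=2+12=14
R7=M[16]=10
R7=10&6=2
R1=16+4=20
R4=6-2=4
CMP R4, 0  (cmp 4,0)
JGT top: taken
R7=2+12=14
R7=M[20]=-3
R7=(-3)&6=4
R1=20+4=24
R4=4-2=2
CMP R4, 0  (cmp 2,0)
JGT top: taken
R7=4+12=16
R7=M[24]=-4
R7=(-4)&6=4
R1=24+4=28
R4=2-2=0
CMP R4, 0  (cmp 0,0)
JGT top: not taken
STORE R7, [20] → M[20]=4
halt.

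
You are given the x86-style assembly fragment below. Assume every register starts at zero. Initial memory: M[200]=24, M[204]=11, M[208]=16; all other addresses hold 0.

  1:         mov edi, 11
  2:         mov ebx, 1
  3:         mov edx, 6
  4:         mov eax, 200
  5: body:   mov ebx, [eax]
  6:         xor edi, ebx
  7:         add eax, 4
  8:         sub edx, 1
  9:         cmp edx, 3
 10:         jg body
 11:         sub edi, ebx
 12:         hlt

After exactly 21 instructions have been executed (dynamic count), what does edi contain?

after mov edi, 11: edi=11
after mov ebx, 1: ebx=1
after mov edx, 6: edx=6
after mov eax, 200: eax=200
after mov ebx, [eax]: ebx=M[200]=24
after xor edi, ebx: edi=11^24=19
after add eax, 4: eax=200+4=204
after sub edx, 1: edx=6-1=5
cmp edx, 3  (cmp 5,3)
jg body: taken
after mov ebx, [eax]: ebx=M[204]=11
after xor edi, ebx: edi=19^11=24
after add eax, 4: eax=204+4=208
after sub edx, 1: edx=5-1=4
cmp edx, 3  (cmp 4,3)
jg body: taken
after mov ebx, [eax]: ebx=M[208]=16
after xor edi, ebx: edi=24^16=8
after add eax, 4: eax=208+4=212
after sub edx, 1: edx=4-1=3
cmp edx, 3  (cmp 3,3)
After step 21: edi = 8.

8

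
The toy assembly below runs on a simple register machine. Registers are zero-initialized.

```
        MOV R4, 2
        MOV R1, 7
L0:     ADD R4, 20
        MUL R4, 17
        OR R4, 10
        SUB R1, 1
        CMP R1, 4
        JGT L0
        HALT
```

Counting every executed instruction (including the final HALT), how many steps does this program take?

after MOV R4, 2: R4=2
after MOV R1, 7: R1=7
after ADD R4, 20: R4=2+20=22
after MUL R4, 17: R4=22*17=374
after OR R4, 10: R4=374|10=382
after SUB R1, 1: R1=7-1=6
CMP R1, 4  (cmp 6,4)
JGT L0: taken
after ADD R4, 20: R4=382+20=402
after MUL R4, 17: R4=402*17=6834
after OR R4, 10: R4=6834|10=6842
after SUB R1, 1: R1=6-1=5
CMP R1, 4  (cmp 5,4)
JGT L0: taken
after ADD R4, 20: R4=6842+20=6862
after MUL R4, 17: R4=6862*17=116654
after OR R4, 10: R4=116654|10=116654
after SUB R1, 1: R1=5-1=4
CMP R1, 4  (cmp 4,4)
JGT L0: not taken
halt.
Total executed instructions: 21.

21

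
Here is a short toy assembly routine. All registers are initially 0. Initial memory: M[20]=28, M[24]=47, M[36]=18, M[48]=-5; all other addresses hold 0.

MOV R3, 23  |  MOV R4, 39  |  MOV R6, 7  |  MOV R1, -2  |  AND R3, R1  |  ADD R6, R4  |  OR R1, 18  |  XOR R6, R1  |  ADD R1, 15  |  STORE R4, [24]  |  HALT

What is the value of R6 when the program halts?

MOV R3, 23 → R3=23
MOV R4, 39 → R4=39
MOV R6, 7 → R6=7
MOV R1, -2 → R1=-2
AND R3, R1 → R3=23&(-2)=22
ADD R6, R4 → R6=7+39=46
OR R1, 18 → R1=(-2)|18=-2
XOR R6, R1 → R6=46^(-2)=-48
ADD R1, 15 → R1=(-2)+15=13
STORE R4, [24] → M[24]=39
halt.

-48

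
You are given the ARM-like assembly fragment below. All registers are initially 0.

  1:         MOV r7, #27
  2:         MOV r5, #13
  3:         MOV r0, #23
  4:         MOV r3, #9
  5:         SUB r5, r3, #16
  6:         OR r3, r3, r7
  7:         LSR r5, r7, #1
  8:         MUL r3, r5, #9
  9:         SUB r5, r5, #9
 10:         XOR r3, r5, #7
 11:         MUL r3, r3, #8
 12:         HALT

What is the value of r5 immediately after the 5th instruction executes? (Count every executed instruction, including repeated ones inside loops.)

-7

r7=27
r5=13
r0=23
r3=9
r5=9-16=-7
After step 5: r5 = -7.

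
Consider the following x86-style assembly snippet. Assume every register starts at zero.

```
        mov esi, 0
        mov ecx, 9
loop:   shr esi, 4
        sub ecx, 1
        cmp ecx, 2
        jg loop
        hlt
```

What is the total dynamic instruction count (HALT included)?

31

mov esi, 0 → esi=0
mov ecx, 9 → ecx=9
shr esi, 4 → esi=0>>4=0
sub ecx, 1 → ecx=9-1=8
cmp ecx, 2  (cmp 8,2)
jg loop: taken
shr esi, 4 → esi=0>>4=0
sub ecx, 1 → ecx=8-1=7
cmp ecx, 2  (cmp 7,2)
jg loop: taken
shr esi, 4 → esi=0>>4=0
sub ecx, 1 → ecx=7-1=6
cmp ecx, 2  (cmp 6,2)
jg loop: taken
shr esi, 4 → esi=0>>4=0
sub ecx, 1 → ecx=6-1=5
cmp ecx, 2  (cmp 5,2)
jg loop: taken
shr esi, 4 → esi=0>>4=0
sub ecx, 1 → ecx=5-1=4
cmp ecx, 2  (cmp 4,2)
jg loop: taken
shr esi, 4 → esi=0>>4=0
sub ecx, 1 → ecx=4-1=3
cmp ecx, 2  (cmp 3,2)
jg loop: taken
shr esi, 4 → esi=0>>4=0
sub ecx, 1 → ecx=3-1=2
cmp ecx, 2  (cmp 2,2)
jg loop: not taken
halt.
Total executed instructions: 31.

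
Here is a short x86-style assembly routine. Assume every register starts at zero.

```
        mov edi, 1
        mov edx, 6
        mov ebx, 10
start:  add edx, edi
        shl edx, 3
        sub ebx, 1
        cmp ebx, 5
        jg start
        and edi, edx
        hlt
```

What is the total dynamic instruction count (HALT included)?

mov edi, 1 → edi=1
mov edx, 6 → edx=6
mov ebx, 10 → ebx=10
add edx, edi → edx=6+1=7
shl edx, 3 → edx=7<<3=56
sub ebx, 1 → ebx=10-1=9
cmp ebx, 5  (cmp 9,5)
jg start: taken
add edx, edi → edx=56+1=57
shl edx, 3 → edx=57<<3=456
sub ebx, 1 → ebx=9-1=8
cmp ebx, 5  (cmp 8,5)
jg start: taken
add edx, edi → edx=456+1=457
shl edx, 3 → edx=457<<3=3656
sub ebx, 1 → ebx=8-1=7
cmp ebx, 5  (cmp 7,5)
jg start: taken
add edx, edi → edx=3656+1=3657
shl edx, 3 → edx=3657<<3=29256
sub ebx, 1 → ebx=7-1=6
cmp ebx, 5  (cmp 6,5)
jg start: taken
add edx, edi → edx=29256+1=29257
shl edx, 3 → edx=29257<<3=234056
sub ebx, 1 → ebx=6-1=5
cmp ebx, 5  (cmp 5,5)
jg start: not taken
and edi, edx → edi=1&234056=0
halt.
Total executed instructions: 30.

30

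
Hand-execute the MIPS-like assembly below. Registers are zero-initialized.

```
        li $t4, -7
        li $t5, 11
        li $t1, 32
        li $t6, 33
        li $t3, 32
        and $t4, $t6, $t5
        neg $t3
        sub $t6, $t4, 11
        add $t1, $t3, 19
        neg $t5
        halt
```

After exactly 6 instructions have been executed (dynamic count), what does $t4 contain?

1

li $t4, -7 → $t4=-7
li $t5, 11 → $t5=11
li $t1, 32 → $t1=32
li $t6, 33 → $t6=33
li $t3, 32 → $t3=32
and $t4, $t6, $t5 → $t4=33&11=1
After step 6: $t4 = 1.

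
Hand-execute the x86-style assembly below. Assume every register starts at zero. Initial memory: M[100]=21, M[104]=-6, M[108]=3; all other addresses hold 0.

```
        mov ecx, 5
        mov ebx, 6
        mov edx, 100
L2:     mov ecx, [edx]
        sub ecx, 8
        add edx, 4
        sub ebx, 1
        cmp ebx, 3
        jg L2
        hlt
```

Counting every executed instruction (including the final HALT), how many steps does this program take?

mov ecx, 5 → ecx=5
mov ebx, 6 → ebx=6
mov edx, 100 → edx=100
mov ecx, [edx] → ecx=M[100]=21
sub ecx, 8 → ecx=21-8=13
add edx, 4 → edx=100+4=104
sub ebx, 1 → ebx=6-1=5
cmp ebx, 3  (cmp 5,3)
jg L2: taken
mov ecx, [edx] → ecx=M[104]=-6
sub ecx, 8 → ecx=(-6)-8=-14
add edx, 4 → edx=104+4=108
sub ebx, 1 → ebx=5-1=4
cmp ebx, 3  (cmp 4,3)
jg L2: taken
mov ecx, [edx] → ecx=M[108]=3
sub ecx, 8 → ecx=3-8=-5
add edx, 4 → edx=108+4=112
sub ebx, 1 → ebx=4-1=3
cmp ebx, 3  (cmp 3,3)
jg L2: not taken
halt.
Total executed instructions: 22.

22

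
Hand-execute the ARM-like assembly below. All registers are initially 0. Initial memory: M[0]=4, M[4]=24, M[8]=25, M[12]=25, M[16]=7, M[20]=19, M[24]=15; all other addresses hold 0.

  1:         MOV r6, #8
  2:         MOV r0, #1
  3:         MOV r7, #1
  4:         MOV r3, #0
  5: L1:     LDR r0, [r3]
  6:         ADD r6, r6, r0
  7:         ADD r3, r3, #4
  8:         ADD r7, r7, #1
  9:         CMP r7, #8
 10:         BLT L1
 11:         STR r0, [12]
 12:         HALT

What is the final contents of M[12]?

r6=8
r0=1
r7=1
r3=0
r0=M[0]=4
r6=8+4=12
r3=0+4=4
r7=1+1=2
CMP r7, #8  (cmp 2,8)
BLT L1: taken
r0=M[4]=24
r6=12+24=36
r3=4+4=8
r7=2+1=3
CMP r7, #8  (cmp 3,8)
BLT L1: taken
r0=M[8]=25
r6=36+25=61
r3=8+4=12
r7=3+1=4
CMP r7, #8  (cmp 4,8)
BLT L1: taken
r0=M[12]=25
r6=61+25=86
r3=12+4=16
r7=4+1=5
CMP r7, #8  (cmp 5,8)
BLT L1: taken
r0=M[16]=7
r6=86+7=93
r3=16+4=20
r7=5+1=6
CMP r7, #8  (cmp 6,8)
BLT L1: taken
r0=M[20]=19
r6=93+19=112
r3=20+4=24
r7=6+1=7
CMP r7, #8  (cmp 7,8)
BLT L1: taken
r0=M[24]=15
r6=112+15=127
r3=24+4=28
r7=7+1=8
CMP r7, #8  (cmp 8,8)
BLT L1: not taken
STR r0, [12] → M[12]=15
halt.

15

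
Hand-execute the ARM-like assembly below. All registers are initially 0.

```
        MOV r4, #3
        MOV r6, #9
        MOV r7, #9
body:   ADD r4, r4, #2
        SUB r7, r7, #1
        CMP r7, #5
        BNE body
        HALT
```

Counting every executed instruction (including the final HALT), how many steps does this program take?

20

after MOV r4, #3: r4=3
after MOV r6, #9: r6=9
after MOV r7, #9: r7=9
after ADD r4, r4, #2: r4=3+2=5
after SUB r7, r7, #1: r7=9-1=8
CMP r7, #5  (cmp 8,5)
BNE body: taken
after ADD r4, r4, #2: r4=5+2=7
after SUB r7, r7, #1: r7=8-1=7
CMP r7, #5  (cmp 7,5)
BNE body: taken
after ADD r4, r4, #2: r4=7+2=9
after SUB r7, r7, #1: r7=7-1=6
CMP r7, #5  (cmp 6,5)
BNE body: taken
after ADD r4, r4, #2: r4=9+2=11
after SUB r7, r7, #1: r7=6-1=5
CMP r7, #5  (cmp 5,5)
BNE body: not taken
halt.
Total executed instructions: 20.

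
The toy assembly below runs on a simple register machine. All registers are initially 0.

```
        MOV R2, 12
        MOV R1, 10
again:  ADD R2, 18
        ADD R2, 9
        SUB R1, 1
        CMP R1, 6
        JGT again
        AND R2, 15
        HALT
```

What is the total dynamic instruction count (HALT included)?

24

R2=12
R1=10
R2=12+18=30
R2=30+9=39
R1=10-1=9
CMP R1, 6  (cmp 9,6)
JGT again: taken
R2=39+18=57
R2=57+9=66
R1=9-1=8
CMP R1, 6  (cmp 8,6)
JGT again: taken
R2=66+18=84
R2=84+9=93
R1=8-1=7
CMP R1, 6  (cmp 7,6)
JGT again: taken
R2=93+18=111
R2=111+9=120
R1=7-1=6
CMP R1, 6  (cmp 6,6)
JGT again: not taken
R2=120&15=8
halt.
Total executed instructions: 24.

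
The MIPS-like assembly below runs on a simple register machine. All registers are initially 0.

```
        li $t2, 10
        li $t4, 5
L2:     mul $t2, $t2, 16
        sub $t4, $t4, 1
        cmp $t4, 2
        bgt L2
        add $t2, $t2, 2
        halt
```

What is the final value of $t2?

li $t2, 10 → $t2=10
li $t4, 5 → $t4=5
mul $t2, $t2, 16 → $t2=10*16=160
sub $t4, $t4, 1 → $t4=5-1=4
cmp $t4, 2  (cmp 4,2)
bgt L2: taken
mul $t2, $t2, 16 → $t2=160*16=2560
sub $t4, $t4, 1 → $t4=4-1=3
cmp $t4, 2  (cmp 3,2)
bgt L2: taken
mul $t2, $t2, 16 → $t2=2560*16=40960
sub $t4, $t4, 1 → $t4=3-1=2
cmp $t4, 2  (cmp 2,2)
bgt L2: not taken
add $t2, $t2, 2 → $t2=40960+2=40962
halt.

40962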